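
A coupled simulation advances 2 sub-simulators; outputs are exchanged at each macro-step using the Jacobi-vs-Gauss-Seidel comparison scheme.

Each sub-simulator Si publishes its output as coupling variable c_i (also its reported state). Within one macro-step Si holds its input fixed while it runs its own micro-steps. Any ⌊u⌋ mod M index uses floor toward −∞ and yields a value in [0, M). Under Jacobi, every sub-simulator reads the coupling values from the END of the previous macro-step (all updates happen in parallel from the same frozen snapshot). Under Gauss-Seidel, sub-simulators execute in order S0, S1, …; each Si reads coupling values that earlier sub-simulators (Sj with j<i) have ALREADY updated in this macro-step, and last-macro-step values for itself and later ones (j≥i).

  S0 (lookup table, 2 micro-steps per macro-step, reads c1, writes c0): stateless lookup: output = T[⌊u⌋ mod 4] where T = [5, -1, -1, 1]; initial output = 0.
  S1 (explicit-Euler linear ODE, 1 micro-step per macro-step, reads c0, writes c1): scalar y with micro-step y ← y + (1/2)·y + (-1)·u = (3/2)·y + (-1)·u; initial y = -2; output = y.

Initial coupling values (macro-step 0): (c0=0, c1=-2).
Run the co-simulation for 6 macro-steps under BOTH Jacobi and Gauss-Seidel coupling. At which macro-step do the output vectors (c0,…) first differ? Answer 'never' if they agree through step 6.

[Jacobi] macro 1: S0 reads c1=-2 → after 2×micro: -1; S1 reads c0=0 → after 1×micro: -3 ⇒ (c0=-1, c1=-3)
[Jacobi] macro 2: S0 reads c1=-3 → after 2×micro: -1; S1 reads c0=-1 → after 1×micro: -7/2 ⇒ (c0=-1, c1=-7/2)
[Jacobi] macro 3: S0 reads c1=-7/2 → after 2×micro: 5; S1 reads c0=-1 → after 1×micro: -17/4 ⇒ (c0=5, c1=-17/4)
[Jacobi] macro 4: S0 reads c1=-17/4 → after 2×micro: 1; S1 reads c0=5 → after 1×micro: -91/8 ⇒ (c0=1, c1=-91/8)
[Jacobi] macro 5: S0 reads c1=-91/8 → after 2×micro: 5; S1 reads c0=1 → after 1×micro: -289/16 ⇒ (c0=5, c1=-289/16)
[Jacobi] macro 6: S0 reads c1=-289/16 → after 2×micro: -1; S1 reads c0=5 → after 1×micro: -1027/32 ⇒ (c0=-1, c1=-1027/32)
[Gauss-Seidel] macro 1: S0 reads c1=-2 → after 2×micro: -1; S1 reads c0=-1 → after 1×micro: -2 ⇒ (c0=-1, c1=-2)
[Gauss-Seidel] macro 2: S0 reads c1=-2 → after 2×micro: -1; S1 reads c0=-1 → after 1×micro: -2 ⇒ (c0=-1, c1=-2)
[Gauss-Seidel] macro 3: S0 reads c1=-2 → after 2×micro: -1; S1 reads c0=-1 → after 1×micro: -2 ⇒ (c0=-1, c1=-2)
[Gauss-Seidel] macro 4: S0 reads c1=-2 → after 2×micro: -1; S1 reads c0=-1 → after 1×micro: -2 ⇒ (c0=-1, c1=-2)
[Gauss-Seidel] macro 5: S0 reads c1=-2 → after 2×micro: -1; S1 reads c0=-1 → after 1×micro: -2 ⇒ (c0=-1, c1=-2)
[Gauss-Seidel] macro 6: S0 reads c1=-2 → after 2×micro: -1; S1 reads c0=-1 → after 1×micro: -2 ⇒ (c0=-1, c1=-2)

first divergence at macro-step: 1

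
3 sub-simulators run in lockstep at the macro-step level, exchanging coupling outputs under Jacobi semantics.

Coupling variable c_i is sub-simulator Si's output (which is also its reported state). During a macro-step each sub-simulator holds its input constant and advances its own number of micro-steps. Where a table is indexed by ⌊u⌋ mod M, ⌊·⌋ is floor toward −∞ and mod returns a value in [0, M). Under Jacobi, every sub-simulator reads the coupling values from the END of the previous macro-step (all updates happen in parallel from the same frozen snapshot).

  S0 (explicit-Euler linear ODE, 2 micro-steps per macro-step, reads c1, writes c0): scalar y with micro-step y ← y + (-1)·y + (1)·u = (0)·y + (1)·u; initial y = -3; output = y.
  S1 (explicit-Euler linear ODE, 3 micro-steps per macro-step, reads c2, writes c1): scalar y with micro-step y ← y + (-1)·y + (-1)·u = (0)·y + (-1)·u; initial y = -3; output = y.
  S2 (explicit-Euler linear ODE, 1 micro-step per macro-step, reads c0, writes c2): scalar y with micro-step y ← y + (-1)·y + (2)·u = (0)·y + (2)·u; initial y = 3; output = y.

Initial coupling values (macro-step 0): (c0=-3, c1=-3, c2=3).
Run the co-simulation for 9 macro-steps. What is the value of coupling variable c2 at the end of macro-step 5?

c2 at macro-step 5 = 12

macro 1: S0 reads c1=-3 → after 2×micro: -3; S1 reads c2=3 → after 3×micro: -3; S2 reads c0=-3 → after 1×micro: -6 ⇒ (c0=-3, c1=-3, c2=-6)
macro 2: S0 reads c1=-3 → after 2×micro: -3; S1 reads c2=-6 → after 3×micro: 6; S2 reads c0=-3 → after 1×micro: -6 ⇒ (c0=-3, c1=6, c2=-6)
macro 3: S0 reads c1=6 → after 2×micro: 6; S1 reads c2=-6 → after 3×micro: 6; S2 reads c0=-3 → after 1×micro: -6 ⇒ (c0=6, c1=6, c2=-6)
macro 4: S0 reads c1=6 → after 2×micro: 6; S1 reads c2=-6 → after 3×micro: 6; S2 reads c0=6 → after 1×micro: 12 ⇒ (c0=6, c1=6, c2=12)
macro 5: S0 reads c1=6 → after 2×micro: 6; S1 reads c2=12 → after 3×micro: -12; S2 reads c0=6 → after 1×micro: 12 ⇒ (c0=6, c1=-12, c2=12)
macro 6: S0 reads c1=-12 → after 2×micro: -12; S1 reads c2=12 → after 3×micro: -12; S2 reads c0=6 → after 1×micro: 12 ⇒ (c0=-12, c1=-12, c2=12)
macro 7: S0 reads c1=-12 → after 2×micro: -12; S1 reads c2=12 → after 3×micro: -12; S2 reads c0=-12 → after 1×micro: -24 ⇒ (c0=-12, c1=-12, c2=-24)
macro 8: S0 reads c1=-12 → after 2×micro: -12; S1 reads c2=-24 → after 3×micro: 24; S2 reads c0=-12 → after 1×micro: -24 ⇒ (c0=-12, c1=24, c2=-24)
macro 9: S0 reads c1=24 → after 2×micro: 24; S1 reads c2=-24 → after 3×micro: 24; S2 reads c0=-12 → after 1×micro: -24 ⇒ (c0=24, c1=24, c2=-24)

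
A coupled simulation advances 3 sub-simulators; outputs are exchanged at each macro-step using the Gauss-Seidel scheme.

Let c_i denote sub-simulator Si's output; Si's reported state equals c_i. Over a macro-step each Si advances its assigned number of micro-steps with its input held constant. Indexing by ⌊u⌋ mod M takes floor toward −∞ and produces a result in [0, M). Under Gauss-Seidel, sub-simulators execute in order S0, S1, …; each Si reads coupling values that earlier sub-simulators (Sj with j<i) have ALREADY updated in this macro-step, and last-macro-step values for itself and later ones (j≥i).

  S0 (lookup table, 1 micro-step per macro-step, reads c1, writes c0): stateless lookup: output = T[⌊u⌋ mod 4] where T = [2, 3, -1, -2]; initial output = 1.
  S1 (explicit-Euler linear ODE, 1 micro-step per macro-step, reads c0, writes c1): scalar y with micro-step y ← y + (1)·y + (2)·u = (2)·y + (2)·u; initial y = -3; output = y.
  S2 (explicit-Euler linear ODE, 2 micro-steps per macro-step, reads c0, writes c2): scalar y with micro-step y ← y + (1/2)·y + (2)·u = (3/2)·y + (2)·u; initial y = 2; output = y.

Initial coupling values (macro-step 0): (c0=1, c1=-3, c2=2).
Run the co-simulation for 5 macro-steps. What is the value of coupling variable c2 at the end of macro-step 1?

macro 1: S0 reads c1=-3 → after 1×micro: 3; S1 reads c0=3 → after 1×micro: 0; S2 reads c0=3 → after 2×micro: 39/2 ⇒ (c0=3, c1=0, c2=39/2)
macro 2: S0 reads c1=0 → after 1×micro: 2; S1 reads c0=2 → after 1×micro: 4; S2 reads c0=2 → after 2×micro: 431/8 ⇒ (c0=2, c1=4, c2=431/8)
macro 3: S0 reads c1=4 → after 1×micro: 2; S1 reads c0=2 → after 1×micro: 12; S2 reads c0=2 → after 2×micro: 4199/32 ⇒ (c0=2, c1=12, c2=4199/32)
macro 4: S0 reads c1=12 → after 1×micro: 2; S1 reads c0=2 → after 1×micro: 28; S2 reads c0=2 → after 2×micro: 39071/128 ⇒ (c0=2, c1=28, c2=39071/128)
macro 5: S0 reads c1=28 → after 1×micro: 2; S1 reads c0=2 → after 1×micro: 60; S2 reads c0=2 → after 2×micro: 356759/512 ⇒ (c0=2, c1=60, c2=356759/512)

c2 at macro-step 1 = 39/2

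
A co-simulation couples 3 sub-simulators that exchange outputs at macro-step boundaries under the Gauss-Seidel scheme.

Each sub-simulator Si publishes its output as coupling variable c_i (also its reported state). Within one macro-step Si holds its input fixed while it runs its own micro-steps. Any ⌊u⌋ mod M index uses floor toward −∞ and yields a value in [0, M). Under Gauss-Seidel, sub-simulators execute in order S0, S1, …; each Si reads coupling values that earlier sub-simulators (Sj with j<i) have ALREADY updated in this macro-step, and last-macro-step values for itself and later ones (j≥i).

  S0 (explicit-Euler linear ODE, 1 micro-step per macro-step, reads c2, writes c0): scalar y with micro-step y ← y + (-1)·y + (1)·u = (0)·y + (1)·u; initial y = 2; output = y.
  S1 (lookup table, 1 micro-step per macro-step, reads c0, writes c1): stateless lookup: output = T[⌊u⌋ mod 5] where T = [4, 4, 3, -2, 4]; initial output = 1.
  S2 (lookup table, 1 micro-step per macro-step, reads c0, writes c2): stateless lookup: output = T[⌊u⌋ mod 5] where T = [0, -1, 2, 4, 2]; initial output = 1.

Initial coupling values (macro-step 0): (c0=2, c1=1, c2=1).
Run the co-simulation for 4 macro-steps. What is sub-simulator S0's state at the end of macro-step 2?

macro 1: S0 reads c2=1 → after 1×micro: 1; S1 reads c0=1 → after 1×micro: 4; S2 reads c0=1 → after 1×micro: -1 ⇒ (c0=1, c1=4, c2=-1)
macro 2: S0 reads c2=-1 → after 1×micro: -1; S1 reads c0=-1 → after 1×micro: 4; S2 reads c0=-1 → after 1×micro: 2 ⇒ (c0=-1, c1=4, c2=2)
macro 3: S0 reads c2=2 → after 1×micro: 2; S1 reads c0=2 → after 1×micro: 3; S2 reads c0=2 → after 1×micro: 2 ⇒ (c0=2, c1=3, c2=2)
macro 4: S0 reads c2=2 → after 1×micro: 2; S1 reads c0=2 → after 1×micro: 3; S2 reads c0=2 → after 1×micro: 2 ⇒ (c0=2, c1=3, c2=2)

S0 state at macro-step 2 = -1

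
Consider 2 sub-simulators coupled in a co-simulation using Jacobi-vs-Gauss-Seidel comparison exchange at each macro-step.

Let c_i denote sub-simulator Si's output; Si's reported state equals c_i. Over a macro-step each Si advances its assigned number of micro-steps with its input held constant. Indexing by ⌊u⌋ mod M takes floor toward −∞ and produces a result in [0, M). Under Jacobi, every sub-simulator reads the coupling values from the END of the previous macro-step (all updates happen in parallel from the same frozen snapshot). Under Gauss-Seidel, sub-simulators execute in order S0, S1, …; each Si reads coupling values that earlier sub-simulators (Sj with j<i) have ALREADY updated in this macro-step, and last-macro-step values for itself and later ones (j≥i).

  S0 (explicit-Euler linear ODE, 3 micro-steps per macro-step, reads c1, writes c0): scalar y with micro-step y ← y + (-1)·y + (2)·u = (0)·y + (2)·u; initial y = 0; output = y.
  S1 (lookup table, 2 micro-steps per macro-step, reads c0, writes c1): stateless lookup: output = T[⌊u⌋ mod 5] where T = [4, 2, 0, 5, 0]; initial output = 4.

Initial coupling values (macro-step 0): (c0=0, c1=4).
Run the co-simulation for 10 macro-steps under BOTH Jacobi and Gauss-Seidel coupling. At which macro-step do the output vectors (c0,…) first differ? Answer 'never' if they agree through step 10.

[Jacobi] macro 1: S0 reads c1=4 → after 3×micro: 8; S1 reads c0=0 → after 2×micro: 4 ⇒ (c0=8, c1=4)
[Jacobi] macro 2: S0 reads c1=4 → after 3×micro: 8; S1 reads c0=8 → after 2×micro: 5 ⇒ (c0=8, c1=5)
[Jacobi] macro 3: S0 reads c1=5 → after 3×micro: 10; S1 reads c0=8 → after 2×micro: 5 ⇒ (c0=10, c1=5)
[Jacobi] macro 4: S0 reads c1=5 → after 3×micro: 10; S1 reads c0=10 → after 2×micro: 4 ⇒ (c0=10, c1=4)
[Jacobi] macro 5: S0 reads c1=4 → after 3×micro: 8; S1 reads c0=10 → after 2×micro: 4 ⇒ (c0=8, c1=4)
[Jacobi] macro 6: S0 reads c1=4 → after 3×micro: 8; S1 reads c0=8 → after 2×micro: 5 ⇒ (c0=8, c1=5)
[Jacobi] macro 7: S0 reads c1=5 → after 3×micro: 10; S1 reads c0=8 → after 2×micro: 5 ⇒ (c0=10, c1=5)
[Jacobi] macro 8: S0 reads c1=5 → after 3×micro: 10; S1 reads c0=10 → after 2×micro: 4 ⇒ (c0=10, c1=4)
[Jacobi] macro 9: S0 reads c1=4 → after 3×micro: 8; S1 reads c0=10 → after 2×micro: 4 ⇒ (c0=8, c1=4)
[Jacobi] macro 10: S0 reads c1=4 → after 3×micro: 8; S1 reads c0=8 → after 2×micro: 5 ⇒ (c0=8, c1=5)
[Gauss-Seidel] macro 1: S0 reads c1=4 → after 3×micro: 8; S1 reads c0=8 → after 2×micro: 5 ⇒ (c0=8, c1=5)
[Gauss-Seidel] macro 2: S0 reads c1=5 → after 3×micro: 10; S1 reads c0=10 → after 2×micro: 4 ⇒ (c0=10, c1=4)
[Gauss-Seidel] macro 3: S0 reads c1=4 → after 3×micro: 8; S1 reads c0=8 → after 2×micro: 5 ⇒ (c0=8, c1=5)
[Gauss-Seidel] macro 4: S0 reads c1=5 → after 3×micro: 10; S1 reads c0=10 → after 2×micro: 4 ⇒ (c0=10, c1=4)
[Gauss-Seidel] macro 5: S0 reads c1=4 → after 3×micro: 8; S1 reads c0=8 → after 2×micro: 5 ⇒ (c0=8, c1=5)
[Gauss-Seidel] macro 6: S0 reads c1=5 → after 3×micro: 10; S1 reads c0=10 → after 2×micro: 4 ⇒ (c0=10, c1=4)
[Gauss-Seidel] macro 7: S0 reads c1=4 → after 3×micro: 8; S1 reads c0=8 → after 2×micro: 5 ⇒ (c0=8, c1=5)
[Gauss-Seidel] macro 8: S0 reads c1=5 → after 3×micro: 10; S1 reads c0=10 → after 2×micro: 4 ⇒ (c0=10, c1=4)
[Gauss-Seidel] macro 9: S0 reads c1=4 → after 3×micro: 8; S1 reads c0=8 → after 2×micro: 5 ⇒ (c0=8, c1=5)
[Gauss-Seidel] macro 10: S0 reads c1=5 → after 3×micro: 10; S1 reads c0=10 → after 2×micro: 4 ⇒ (c0=10, c1=4)

first divergence at macro-step: 1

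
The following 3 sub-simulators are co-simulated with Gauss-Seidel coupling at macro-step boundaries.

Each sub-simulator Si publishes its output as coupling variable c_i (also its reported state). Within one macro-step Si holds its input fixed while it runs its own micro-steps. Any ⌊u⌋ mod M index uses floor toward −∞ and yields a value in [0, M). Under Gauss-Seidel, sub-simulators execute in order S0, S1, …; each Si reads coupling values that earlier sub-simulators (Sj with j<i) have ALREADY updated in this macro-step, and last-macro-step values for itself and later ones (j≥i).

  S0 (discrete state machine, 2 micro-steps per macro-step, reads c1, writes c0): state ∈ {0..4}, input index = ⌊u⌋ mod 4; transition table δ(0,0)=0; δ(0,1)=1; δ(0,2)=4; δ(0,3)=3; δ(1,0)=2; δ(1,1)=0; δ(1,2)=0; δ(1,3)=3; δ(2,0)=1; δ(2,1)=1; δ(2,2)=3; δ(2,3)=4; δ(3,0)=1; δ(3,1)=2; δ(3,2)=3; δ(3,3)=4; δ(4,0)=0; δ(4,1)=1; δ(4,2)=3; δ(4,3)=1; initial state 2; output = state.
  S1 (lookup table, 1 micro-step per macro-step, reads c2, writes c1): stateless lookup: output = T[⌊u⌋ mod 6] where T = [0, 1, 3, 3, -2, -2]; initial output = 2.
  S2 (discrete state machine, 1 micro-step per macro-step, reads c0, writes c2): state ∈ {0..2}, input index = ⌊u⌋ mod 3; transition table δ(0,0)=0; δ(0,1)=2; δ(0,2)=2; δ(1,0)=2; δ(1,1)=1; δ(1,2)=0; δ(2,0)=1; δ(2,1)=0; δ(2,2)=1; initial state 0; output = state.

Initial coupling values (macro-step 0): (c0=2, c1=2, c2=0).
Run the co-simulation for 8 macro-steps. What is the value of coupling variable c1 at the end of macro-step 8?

c1 at macro-step 8 = 1

macro 1: S0 reads c1=2 → after 2×micro: 3; S1 reads c2=0 → after 1×micro: 0; S2 reads c0=3 → after 1×micro: 0 ⇒ (c0=3, c1=0, c2=0)
macro 2: S0 reads c1=0 → after 2×micro: 2; S1 reads c2=0 → after 1×micro: 0; S2 reads c0=2 → after 1×micro: 2 ⇒ (c0=2, c1=0, c2=2)
macro 3: S0 reads c1=0 → after 2×micro: 2; S1 reads c2=2 → after 1×micro: 3; S2 reads c0=2 → after 1×micro: 1 ⇒ (c0=2, c1=3, c2=1)
macro 4: S0 reads c1=3 → after 2×micro: 1; S1 reads c2=1 → after 1×micro: 1; S2 reads c0=1 → after 1×micro: 1 ⇒ (c0=1, c1=1, c2=1)
macro 5: S0 reads c1=1 → after 2×micro: 1; S1 reads c2=1 → after 1×micro: 1; S2 reads c0=1 → after 1×micro: 1 ⇒ (c0=1, c1=1, c2=1)
macro 6: S0 reads c1=1 → after 2×micro: 1; S1 reads c2=1 → after 1×micro: 1; S2 reads c0=1 → after 1×micro: 1 ⇒ (c0=1, c1=1, c2=1)
macro 7: S0 reads c1=1 → after 2×micro: 1; S1 reads c2=1 → after 1×micro: 1; S2 reads c0=1 → after 1×micro: 1 ⇒ (c0=1, c1=1, c2=1)
macro 8: S0 reads c1=1 → after 2×micro: 1; S1 reads c2=1 → after 1×micro: 1; S2 reads c0=1 → after 1×micro: 1 ⇒ (c0=1, c1=1, c2=1)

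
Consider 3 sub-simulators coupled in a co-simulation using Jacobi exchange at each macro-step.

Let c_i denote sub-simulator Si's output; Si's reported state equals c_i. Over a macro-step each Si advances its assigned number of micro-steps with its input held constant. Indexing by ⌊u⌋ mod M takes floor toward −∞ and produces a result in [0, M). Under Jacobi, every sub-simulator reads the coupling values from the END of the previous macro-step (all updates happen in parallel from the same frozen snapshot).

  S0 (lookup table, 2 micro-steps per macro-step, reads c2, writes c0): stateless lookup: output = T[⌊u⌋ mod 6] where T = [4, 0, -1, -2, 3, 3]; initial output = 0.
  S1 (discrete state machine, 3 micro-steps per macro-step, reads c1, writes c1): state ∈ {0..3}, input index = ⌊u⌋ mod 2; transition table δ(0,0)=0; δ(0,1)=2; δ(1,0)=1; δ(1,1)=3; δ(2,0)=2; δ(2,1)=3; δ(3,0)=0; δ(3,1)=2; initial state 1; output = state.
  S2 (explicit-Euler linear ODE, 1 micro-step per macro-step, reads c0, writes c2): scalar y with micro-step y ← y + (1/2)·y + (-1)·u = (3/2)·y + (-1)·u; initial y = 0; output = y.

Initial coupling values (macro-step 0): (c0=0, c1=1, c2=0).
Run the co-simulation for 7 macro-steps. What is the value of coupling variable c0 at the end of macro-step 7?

macro 1: S0 reads c2=0 → after 2×micro: 4; S1 reads c1=1 → after 3×micro: 3; S2 reads c0=0 → after 1×micro: 0 ⇒ (c0=4, c1=3, c2=0)
macro 2: S0 reads c2=0 → after 2×micro: 4; S1 reads c1=3 → after 3×micro: 2; S2 reads c0=4 → after 1×micro: -4 ⇒ (c0=4, c1=2, c2=-4)
macro 3: S0 reads c2=-4 → after 2×micro: -1; S1 reads c1=2 → after 3×micro: 2; S2 reads c0=4 → after 1×micro: -10 ⇒ (c0=-1, c1=2, c2=-10)
macro 4: S0 reads c2=-10 → after 2×micro: -1; S1 reads c1=2 → after 3×micro: 2; S2 reads c0=-1 → after 1×micro: -14 ⇒ (c0=-1, c1=2, c2=-14)
macro 5: S0 reads c2=-14 → after 2×micro: 3; S1 reads c1=2 → after 3×micro: 2; S2 reads c0=-1 → after 1×micro: -20 ⇒ (c0=3, c1=2, c2=-20)
macro 6: S0 reads c2=-20 → after 2×micro: 3; S1 reads c1=2 → after 3×micro: 2; S2 reads c0=3 → after 1×micro: -33 ⇒ (c0=3, c1=2, c2=-33)
macro 7: S0 reads c2=-33 → after 2×micro: -2; S1 reads c1=2 → after 3×micro: 2; S2 reads c0=3 → after 1×micro: -105/2 ⇒ (c0=-2, c1=2, c2=-105/2)

c0 at macro-step 7 = -2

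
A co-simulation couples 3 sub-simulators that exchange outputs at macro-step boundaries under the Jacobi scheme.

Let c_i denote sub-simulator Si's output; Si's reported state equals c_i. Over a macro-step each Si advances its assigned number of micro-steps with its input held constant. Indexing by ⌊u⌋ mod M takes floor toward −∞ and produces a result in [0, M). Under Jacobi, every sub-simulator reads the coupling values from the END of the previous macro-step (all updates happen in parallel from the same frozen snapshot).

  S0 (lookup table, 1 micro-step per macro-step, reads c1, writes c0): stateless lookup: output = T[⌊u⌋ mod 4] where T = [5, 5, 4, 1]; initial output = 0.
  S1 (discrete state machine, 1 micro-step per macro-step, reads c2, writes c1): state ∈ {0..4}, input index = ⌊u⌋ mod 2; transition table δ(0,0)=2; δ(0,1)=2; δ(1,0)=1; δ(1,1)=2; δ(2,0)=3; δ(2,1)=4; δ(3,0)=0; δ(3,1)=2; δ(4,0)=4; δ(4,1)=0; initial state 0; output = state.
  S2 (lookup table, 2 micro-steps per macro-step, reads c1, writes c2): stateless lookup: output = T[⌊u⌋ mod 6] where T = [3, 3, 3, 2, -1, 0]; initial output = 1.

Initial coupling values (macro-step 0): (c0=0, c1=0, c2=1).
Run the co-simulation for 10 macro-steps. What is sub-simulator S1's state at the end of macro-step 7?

S1 state at macro-step 7 = 2

macro 1: S0 reads c1=0 → after 1×micro: 5; S1 reads c2=1 → after 1×micro: 2; S2 reads c1=0 → after 2×micro: 3 ⇒ (c0=5, c1=2, c2=3)
macro 2: S0 reads c1=2 → after 1×micro: 4; S1 reads c2=3 → after 1×micro: 4; S2 reads c1=2 → after 2×micro: 3 ⇒ (c0=4, c1=4, c2=3)
macro 3: S0 reads c1=4 → after 1×micro: 5; S1 reads c2=3 → after 1×micro: 0; S2 reads c1=4 → after 2×micro: -1 ⇒ (c0=5, c1=0, c2=-1)
macro 4: S0 reads c1=0 → after 1×micro: 5; S1 reads c2=-1 → after 1×micro: 2; S2 reads c1=0 → after 2×micro: 3 ⇒ (c0=5, c1=2, c2=3)
macro 5: S0 reads c1=2 → after 1×micro: 4; S1 reads c2=3 → after 1×micro: 4; S2 reads c1=2 → after 2×micro: 3 ⇒ (c0=4, c1=4, c2=3)
macro 6: S0 reads c1=4 → after 1×micro: 5; S1 reads c2=3 → after 1×micro: 0; S2 reads c1=4 → after 2×micro: -1 ⇒ (c0=5, c1=0, c2=-1)
macro 7: S0 reads c1=0 → after 1×micro: 5; S1 reads c2=-1 → after 1×micro: 2; S2 reads c1=0 → after 2×micro: 3 ⇒ (c0=5, c1=2, c2=3)
macro 8: S0 reads c1=2 → after 1×micro: 4; S1 reads c2=3 → after 1×micro: 4; S2 reads c1=2 → after 2×micro: 3 ⇒ (c0=4, c1=4, c2=3)
macro 9: S0 reads c1=4 → after 1×micro: 5; S1 reads c2=3 → after 1×micro: 0; S2 reads c1=4 → after 2×micro: -1 ⇒ (c0=5, c1=0, c2=-1)
macro 10: S0 reads c1=0 → after 1×micro: 5; S1 reads c2=-1 → after 1×micro: 2; S2 reads c1=0 → after 2×micro: 3 ⇒ (c0=5, c1=2, c2=3)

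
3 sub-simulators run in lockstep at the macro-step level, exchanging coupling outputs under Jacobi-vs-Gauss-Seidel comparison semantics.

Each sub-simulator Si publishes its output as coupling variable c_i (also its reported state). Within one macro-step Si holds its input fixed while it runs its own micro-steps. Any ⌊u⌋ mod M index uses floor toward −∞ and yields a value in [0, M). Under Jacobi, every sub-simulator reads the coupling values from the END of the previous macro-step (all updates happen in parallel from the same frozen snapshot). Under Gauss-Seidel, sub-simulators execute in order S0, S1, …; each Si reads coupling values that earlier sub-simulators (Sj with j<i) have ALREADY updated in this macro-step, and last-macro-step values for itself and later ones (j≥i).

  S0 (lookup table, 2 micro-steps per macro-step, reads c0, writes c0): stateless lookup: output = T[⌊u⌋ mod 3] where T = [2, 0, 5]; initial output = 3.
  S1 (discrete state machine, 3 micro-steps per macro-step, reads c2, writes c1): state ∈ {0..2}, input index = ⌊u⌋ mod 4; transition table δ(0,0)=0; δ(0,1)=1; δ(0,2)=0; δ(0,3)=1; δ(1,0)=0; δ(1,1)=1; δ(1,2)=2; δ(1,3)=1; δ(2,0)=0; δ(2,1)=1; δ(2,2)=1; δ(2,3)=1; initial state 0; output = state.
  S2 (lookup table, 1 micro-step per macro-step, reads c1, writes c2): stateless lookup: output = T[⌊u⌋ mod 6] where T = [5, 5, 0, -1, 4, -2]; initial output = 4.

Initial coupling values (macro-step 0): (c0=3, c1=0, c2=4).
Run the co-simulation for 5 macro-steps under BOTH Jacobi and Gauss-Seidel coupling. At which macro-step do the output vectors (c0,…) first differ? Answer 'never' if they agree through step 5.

[Jacobi] macro 1: S0 reads c0=3 → after 2×micro: 2; S1 reads c2=4 → after 3×micro: 0; S2 reads c1=0 → after 1×micro: 5 ⇒ (c0=2, c1=0, c2=5)
[Jacobi] macro 2: S0 reads c0=2 → after 2×micro: 5; S1 reads c2=5 → after 3×micro: 1; S2 reads c1=0 → after 1×micro: 5 ⇒ (c0=5, c1=1, c2=5)
[Jacobi] macro 3: S0 reads c0=5 → after 2×micro: 5; S1 reads c2=5 → after 3×micro: 1; S2 reads c1=1 → after 1×micro: 5 ⇒ (c0=5, c1=1, c2=5)
[Jacobi] macro 4: S0 reads c0=5 → after 2×micro: 5; S1 reads c2=5 → after 3×micro: 1; S2 reads c1=1 → after 1×micro: 5 ⇒ (c0=5, c1=1, c2=5)
[Jacobi] macro 5: S0 reads c0=5 → after 2×micro: 5; S1 reads c2=5 → after 3×micro: 1; S2 reads c1=1 → after 1×micro: 5 ⇒ (c0=5, c1=1, c2=5)
[Gauss-Seidel] macro 1: S0 reads c0=3 → after 2×micro: 2; S1 reads c2=4 → after 3×micro: 0; S2 reads c1=0 → after 1×micro: 5 ⇒ (c0=2, c1=0, c2=5)
[Gauss-Seidel] macro 2: S0 reads c0=2 → after 2×micro: 5; S1 reads c2=5 → after 3×micro: 1; S2 reads c1=1 → after 1×micro: 5 ⇒ (c0=5, c1=1, c2=5)
[Gauss-Seidel] macro 3: S0 reads c0=5 → after 2×micro: 5; S1 reads c2=5 → after 3×micro: 1; S2 reads c1=1 → after 1×micro: 5 ⇒ (c0=5, c1=1, c2=5)
[Gauss-Seidel] macro 4: S0 reads c0=5 → after 2×micro: 5; S1 reads c2=5 → after 3×micro: 1; S2 reads c1=1 → after 1×micro: 5 ⇒ (c0=5, c1=1, c2=5)
[Gauss-Seidel] macro 5: S0 reads c0=5 → after 2×micro: 5; S1 reads c2=5 → after 3×micro: 1; S2 reads c1=1 → after 1×micro: 5 ⇒ (c0=5, c1=1, c2=5)

first divergence at macro-step: never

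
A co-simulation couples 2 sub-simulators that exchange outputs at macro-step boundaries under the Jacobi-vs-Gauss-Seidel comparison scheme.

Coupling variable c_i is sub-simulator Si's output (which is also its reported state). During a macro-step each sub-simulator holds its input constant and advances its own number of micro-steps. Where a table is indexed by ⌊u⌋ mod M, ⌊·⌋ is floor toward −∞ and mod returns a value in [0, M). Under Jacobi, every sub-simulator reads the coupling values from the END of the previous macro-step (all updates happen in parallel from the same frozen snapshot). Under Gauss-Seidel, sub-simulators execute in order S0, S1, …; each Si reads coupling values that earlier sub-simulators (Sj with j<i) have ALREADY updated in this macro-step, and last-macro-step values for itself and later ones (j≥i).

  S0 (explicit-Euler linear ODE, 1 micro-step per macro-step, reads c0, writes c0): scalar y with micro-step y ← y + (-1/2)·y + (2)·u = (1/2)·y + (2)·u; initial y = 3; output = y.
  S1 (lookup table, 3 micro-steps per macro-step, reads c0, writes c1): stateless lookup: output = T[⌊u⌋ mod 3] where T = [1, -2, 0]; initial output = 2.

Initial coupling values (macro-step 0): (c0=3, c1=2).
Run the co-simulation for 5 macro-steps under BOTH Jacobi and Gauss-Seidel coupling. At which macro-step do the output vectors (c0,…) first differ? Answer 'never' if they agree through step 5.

[Jacobi] macro 1: S0 reads c0=3 → after 1×micro: 15/2; S1 reads c0=3 → after 3×micro: 1 ⇒ (c0=15/2, c1=1)
[Jacobi] macro 2: S0 reads c0=15/2 → after 1×micro: 75/4; S1 reads c0=15/2 → after 3×micro: -2 ⇒ (c0=75/4, c1=-2)
[Jacobi] macro 3: S0 reads c0=75/4 → after 1×micro: 375/8; S1 reads c0=75/4 → after 3×micro: 1 ⇒ (c0=375/8, c1=1)
[Jacobi] macro 4: S0 reads c0=375/8 → after 1×micro: 1875/16; S1 reads c0=375/8 → after 3×micro: -2 ⇒ (c0=1875/16, c1=-2)
[Jacobi] macro 5: S0 reads c0=1875/16 → after 1×micro: 9375/32; S1 reads c0=1875/16 → after 3×micro: 1 ⇒ (c0=9375/32, c1=1)
[Gauss-Seidel] macro 1: S0 reads c0=3 → after 1×micro: 15/2; S1 reads c0=15/2 → after 3×micro: -2 ⇒ (c0=15/2, c1=-2)
[Gauss-Seidel] macro 2: S0 reads c0=15/2 → after 1×micro: 75/4; S1 reads c0=75/4 → after 3×micro: 1 ⇒ (c0=75/4, c1=1)
[Gauss-Seidel] macro 3: S0 reads c0=75/4 → after 1×micro: 375/8; S1 reads c0=375/8 → after 3×micro: -2 ⇒ (c0=375/8, c1=-2)
[Gauss-Seidel] macro 4: S0 reads c0=375/8 → after 1×micro: 1875/16; S1 reads c0=1875/16 → after 3×micro: 1 ⇒ (c0=1875/16, c1=1)
[Gauss-Seidel] macro 5: S0 reads c0=1875/16 → after 1×micro: 9375/32; S1 reads c0=9375/32 → after 3×micro: -2 ⇒ (c0=9375/32, c1=-2)

first divergence at macro-step: 1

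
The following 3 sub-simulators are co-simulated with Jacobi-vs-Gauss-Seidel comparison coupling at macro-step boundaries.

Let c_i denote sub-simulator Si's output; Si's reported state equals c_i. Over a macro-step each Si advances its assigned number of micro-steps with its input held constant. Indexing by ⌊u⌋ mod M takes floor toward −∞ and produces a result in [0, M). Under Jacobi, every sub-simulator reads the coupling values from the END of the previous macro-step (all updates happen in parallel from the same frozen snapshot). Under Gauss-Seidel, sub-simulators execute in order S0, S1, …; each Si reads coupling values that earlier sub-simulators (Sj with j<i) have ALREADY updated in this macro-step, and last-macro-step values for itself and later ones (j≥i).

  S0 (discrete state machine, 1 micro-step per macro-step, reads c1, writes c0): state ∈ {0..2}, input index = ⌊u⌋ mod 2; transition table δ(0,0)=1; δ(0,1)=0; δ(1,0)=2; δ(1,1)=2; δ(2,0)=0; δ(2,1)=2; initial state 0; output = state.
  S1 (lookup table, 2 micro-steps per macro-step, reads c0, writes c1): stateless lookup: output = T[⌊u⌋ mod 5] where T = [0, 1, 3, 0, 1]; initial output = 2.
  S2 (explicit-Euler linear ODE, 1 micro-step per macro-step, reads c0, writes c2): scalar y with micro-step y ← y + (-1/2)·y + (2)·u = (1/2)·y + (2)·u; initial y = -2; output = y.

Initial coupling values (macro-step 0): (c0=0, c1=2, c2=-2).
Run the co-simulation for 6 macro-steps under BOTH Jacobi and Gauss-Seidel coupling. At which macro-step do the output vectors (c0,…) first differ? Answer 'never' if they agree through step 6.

[Jacobi] macro 1: S0 reads c1=2 → after 1×micro: 1; S1 reads c0=0 → after 2×micro: 0; S2 reads c0=0 → after 1×micro: -1 ⇒ (c0=1, c1=0, c2=-1)
[Jacobi] macro 2: S0 reads c1=0 → after 1×micro: 2; S1 reads c0=1 → after 2×micro: 1; S2 reads c0=1 → after 1×micro: 3/2 ⇒ (c0=2, c1=1, c2=3/2)
[Jacobi] macro 3: S0 reads c1=1 → after 1×micro: 2; S1 reads c0=2 → after 2×micro: 3; S2 reads c0=2 → after 1×micro: 19/4 ⇒ (c0=2, c1=3, c2=19/4)
[Jacobi] macro 4: S0 reads c1=3 → after 1×micro: 2; S1 reads c0=2 → after 2×micro: 3; S2 reads c0=2 → after 1×micro: 51/8 ⇒ (c0=2, c1=3, c2=51/8)
[Jacobi] macro 5: S0 reads c1=3 → after 1×micro: 2; S1 reads c0=2 → after 2×micro: 3; S2 reads c0=2 → after 1×micro: 115/16 ⇒ (c0=2, c1=3, c2=115/16)
[Jacobi] macro 6: S0 reads c1=3 → after 1×micro: 2; S1 reads c0=2 → after 2×micro: 3; S2 reads c0=2 → after 1×micro: 243/32 ⇒ (c0=2, c1=3, c2=243/32)
[Gauss-Seidel] macro 1: S0 reads c1=2 → after 1×micro: 1; S1 reads c0=1 → after 2×micro: 1; S2 reads c0=1 → after 1×micro: 1 ⇒ (c0=1, c1=1, c2=1)
[Gauss-Seidel] macro 2: S0 reads c1=1 → after 1×micro: 2; S1 reads c0=2 → after 2×micro: 3; S2 reads c0=2 → after 1×micro: 9/2 ⇒ (c0=2, c1=3, c2=9/2)
[Gauss-Seidel] macro 3: S0 reads c1=3 → after 1×micro: 2; S1 reads c0=2 → after 2×micro: 3; S2 reads c0=2 → after 1×micro: 25/4 ⇒ (c0=2, c1=3, c2=25/4)
[Gauss-Seidel] macro 4: S0 reads c1=3 → after 1×micro: 2; S1 reads c0=2 → after 2×micro: 3; S2 reads c0=2 → after 1×micro: 57/8 ⇒ (c0=2, c1=3, c2=57/8)
[Gauss-Seidel] macro 5: S0 reads c1=3 → after 1×micro: 2; S1 reads c0=2 → after 2×micro: 3; S2 reads c0=2 → after 1×micro: 121/16 ⇒ (c0=2, c1=3, c2=121/16)
[Gauss-Seidel] macro 6: S0 reads c1=3 → after 1×micro: 2; S1 reads c0=2 → after 2×micro: 3; S2 reads c0=2 → after 1×micro: 249/32 ⇒ (c0=2, c1=3, c2=249/32)

first divergence at macro-step: 1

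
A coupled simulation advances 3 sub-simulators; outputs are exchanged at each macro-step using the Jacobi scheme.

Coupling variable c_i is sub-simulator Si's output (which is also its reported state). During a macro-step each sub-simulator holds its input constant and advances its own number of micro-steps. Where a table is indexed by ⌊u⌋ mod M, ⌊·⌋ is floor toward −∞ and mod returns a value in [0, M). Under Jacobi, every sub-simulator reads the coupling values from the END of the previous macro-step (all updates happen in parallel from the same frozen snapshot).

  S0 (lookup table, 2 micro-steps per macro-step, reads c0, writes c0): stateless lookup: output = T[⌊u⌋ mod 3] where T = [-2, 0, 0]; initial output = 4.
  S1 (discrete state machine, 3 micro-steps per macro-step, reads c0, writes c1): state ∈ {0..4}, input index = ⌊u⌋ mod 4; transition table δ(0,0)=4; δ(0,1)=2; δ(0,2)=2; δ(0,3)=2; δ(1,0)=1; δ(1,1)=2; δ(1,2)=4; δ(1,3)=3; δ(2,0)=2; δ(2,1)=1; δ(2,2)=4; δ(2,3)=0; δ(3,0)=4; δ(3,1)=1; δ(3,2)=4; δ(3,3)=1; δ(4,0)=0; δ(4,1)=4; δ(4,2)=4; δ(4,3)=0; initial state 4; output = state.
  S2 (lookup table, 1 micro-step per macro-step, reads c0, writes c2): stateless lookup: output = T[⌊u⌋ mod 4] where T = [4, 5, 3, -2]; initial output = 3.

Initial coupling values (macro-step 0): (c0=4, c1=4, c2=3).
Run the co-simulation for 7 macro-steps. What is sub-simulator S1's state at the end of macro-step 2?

S1 state at macro-step 2 = 4

macro 1: S0 reads c0=4 → after 2×micro: 0; S1 reads c0=4 → after 3×micro: 0; S2 reads c0=4 → after 1×micro: 4 ⇒ (c0=0, c1=0, c2=4)
macro 2: S0 reads c0=0 → after 2×micro: -2; S1 reads c0=0 → after 3×micro: 4; S2 reads c0=0 → after 1×micro: 4 ⇒ (c0=-2, c1=4, c2=4)
macro 3: S0 reads c0=-2 → after 2×micro: 0; S1 reads c0=-2 → after 3×micro: 4; S2 reads c0=-2 → after 1×micro: 3 ⇒ (c0=0, c1=4, c2=3)
macro 4: S0 reads c0=0 → after 2×micro: -2; S1 reads c0=0 → after 3×micro: 0; S2 reads c0=0 → after 1×micro: 4 ⇒ (c0=-2, c1=0, c2=4)
macro 5: S0 reads c0=-2 → after 2×micro: 0; S1 reads c0=-2 → after 3×micro: 4; S2 reads c0=-2 → after 1×micro: 3 ⇒ (c0=0, c1=4, c2=3)
macro 6: S0 reads c0=0 → after 2×micro: -2; S1 reads c0=0 → after 3×micro: 0; S2 reads c0=0 → after 1×micro: 4 ⇒ (c0=-2, c1=0, c2=4)
macro 7: S0 reads c0=-2 → after 2×micro: 0; S1 reads c0=-2 → after 3×micro: 4; S2 reads c0=-2 → after 1×micro: 3 ⇒ (c0=0, c1=4, c2=3)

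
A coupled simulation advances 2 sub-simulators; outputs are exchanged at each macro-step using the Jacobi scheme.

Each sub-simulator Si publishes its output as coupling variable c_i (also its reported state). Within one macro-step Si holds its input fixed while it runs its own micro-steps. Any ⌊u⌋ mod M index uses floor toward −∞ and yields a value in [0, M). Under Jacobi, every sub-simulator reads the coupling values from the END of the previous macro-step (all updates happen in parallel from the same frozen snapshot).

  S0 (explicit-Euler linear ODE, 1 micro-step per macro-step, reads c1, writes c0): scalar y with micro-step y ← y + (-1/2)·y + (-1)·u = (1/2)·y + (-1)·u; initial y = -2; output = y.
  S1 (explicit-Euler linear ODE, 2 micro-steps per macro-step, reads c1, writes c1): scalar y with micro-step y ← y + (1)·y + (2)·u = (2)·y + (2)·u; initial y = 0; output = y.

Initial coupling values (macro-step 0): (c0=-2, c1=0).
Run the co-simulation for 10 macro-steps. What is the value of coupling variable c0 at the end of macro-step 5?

c0 at macro-step 5 = -1/16

macro 1: S0 reads c1=0 → after 1×micro: -1; S1 reads c1=0 → after 2×micro: 0 ⇒ (c0=-1, c1=0)
macro 2: S0 reads c1=0 → after 1×micro: -1/2; S1 reads c1=0 → after 2×micro: 0 ⇒ (c0=-1/2, c1=0)
macro 3: S0 reads c1=0 → after 1×micro: -1/4; S1 reads c1=0 → after 2×micro: 0 ⇒ (c0=-1/4, c1=0)
macro 4: S0 reads c1=0 → after 1×micro: -1/8; S1 reads c1=0 → after 2×micro: 0 ⇒ (c0=-1/8, c1=0)
macro 5: S0 reads c1=0 → after 1×micro: -1/16; S1 reads c1=0 → after 2×micro: 0 ⇒ (c0=-1/16, c1=0)
macro 6: S0 reads c1=0 → after 1×micro: -1/32; S1 reads c1=0 → after 2×micro: 0 ⇒ (c0=-1/32, c1=0)
macro 7: S0 reads c1=0 → after 1×micro: -1/64; S1 reads c1=0 → after 2×micro: 0 ⇒ (c0=-1/64, c1=0)
macro 8: S0 reads c1=0 → after 1×micro: -1/128; S1 reads c1=0 → after 2×micro: 0 ⇒ (c0=-1/128, c1=0)
macro 9: S0 reads c1=0 → after 1×micro: -1/256; S1 reads c1=0 → after 2×micro: 0 ⇒ (c0=-1/256, c1=0)
macro 10: S0 reads c1=0 → after 1×micro: -1/512; S1 reads c1=0 → after 2×micro: 0 ⇒ (c0=-1/512, c1=0)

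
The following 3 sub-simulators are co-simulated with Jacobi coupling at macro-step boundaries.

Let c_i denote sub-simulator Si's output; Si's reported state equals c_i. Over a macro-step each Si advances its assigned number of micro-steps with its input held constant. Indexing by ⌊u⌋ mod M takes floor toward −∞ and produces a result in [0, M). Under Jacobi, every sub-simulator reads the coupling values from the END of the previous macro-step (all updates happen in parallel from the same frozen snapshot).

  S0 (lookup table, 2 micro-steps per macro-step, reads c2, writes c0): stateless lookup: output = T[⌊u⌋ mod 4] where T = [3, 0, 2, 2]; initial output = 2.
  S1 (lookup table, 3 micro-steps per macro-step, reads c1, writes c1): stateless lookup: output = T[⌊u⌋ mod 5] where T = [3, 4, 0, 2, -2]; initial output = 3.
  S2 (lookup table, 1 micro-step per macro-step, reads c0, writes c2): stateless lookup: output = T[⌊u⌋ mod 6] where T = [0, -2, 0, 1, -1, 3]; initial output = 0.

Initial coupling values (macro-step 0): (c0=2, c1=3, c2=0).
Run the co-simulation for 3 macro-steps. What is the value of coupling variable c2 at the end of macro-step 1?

c2 at macro-step 1 = 0

macro 1: S0 reads c2=0 → after 2×micro: 3; S1 reads c1=3 → after 3×micro: 2; S2 reads c0=2 → after 1×micro: 0 ⇒ (c0=3, c1=2, c2=0)
macro 2: S0 reads c2=0 → after 2×micro: 3; S1 reads c1=2 → after 3×micro: 0; S2 reads c0=3 → after 1×micro: 1 ⇒ (c0=3, c1=0, c2=1)
macro 3: S0 reads c2=1 → after 2×micro: 0; S1 reads c1=0 → after 3×micro: 3; S2 reads c0=3 → after 1×micro: 1 ⇒ (c0=0, c1=3, c2=1)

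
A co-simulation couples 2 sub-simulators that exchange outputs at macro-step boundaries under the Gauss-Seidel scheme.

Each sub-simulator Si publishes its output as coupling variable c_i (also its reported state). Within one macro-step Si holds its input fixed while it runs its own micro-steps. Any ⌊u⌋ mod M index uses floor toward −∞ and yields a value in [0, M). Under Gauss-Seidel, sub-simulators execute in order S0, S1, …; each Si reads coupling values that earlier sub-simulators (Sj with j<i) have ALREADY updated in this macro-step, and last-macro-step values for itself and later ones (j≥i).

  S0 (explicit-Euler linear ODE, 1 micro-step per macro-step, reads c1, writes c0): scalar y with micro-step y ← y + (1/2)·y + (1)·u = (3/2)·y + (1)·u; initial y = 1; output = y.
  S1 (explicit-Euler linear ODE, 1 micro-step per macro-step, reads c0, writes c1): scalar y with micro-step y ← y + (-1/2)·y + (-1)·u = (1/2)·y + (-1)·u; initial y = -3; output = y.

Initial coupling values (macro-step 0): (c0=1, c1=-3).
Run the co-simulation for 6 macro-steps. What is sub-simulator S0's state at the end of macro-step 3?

macro 1: S0 reads c1=-3 → after 1×micro: -3/2; S1 reads c0=-3/2 → after 1×micro: 0 ⇒ (c0=-3/2, c1=0)
macro 2: S0 reads c1=0 → after 1×micro: -9/4; S1 reads c0=-9/4 → after 1×micro: 9/4 ⇒ (c0=-9/4, c1=9/4)
macro 3: S0 reads c1=9/4 → after 1×micro: -9/8; S1 reads c0=-9/8 → after 1×micro: 9/4 ⇒ (c0=-9/8, c1=9/4)
macro 4: S0 reads c1=9/4 → after 1×micro: 9/16; S1 reads c0=9/16 → after 1×micro: 9/16 ⇒ (c0=9/16, c1=9/16)
macro 5: S0 reads c1=9/16 → after 1×micro: 45/32; S1 reads c0=45/32 → after 1×micro: -9/8 ⇒ (c0=45/32, c1=-9/8)
macro 6: S0 reads c1=-9/8 → after 1×micro: 63/64; S1 reads c0=63/64 → after 1×micro: -99/64 ⇒ (c0=63/64, c1=-99/64)

S0 state at macro-step 3 = -9/8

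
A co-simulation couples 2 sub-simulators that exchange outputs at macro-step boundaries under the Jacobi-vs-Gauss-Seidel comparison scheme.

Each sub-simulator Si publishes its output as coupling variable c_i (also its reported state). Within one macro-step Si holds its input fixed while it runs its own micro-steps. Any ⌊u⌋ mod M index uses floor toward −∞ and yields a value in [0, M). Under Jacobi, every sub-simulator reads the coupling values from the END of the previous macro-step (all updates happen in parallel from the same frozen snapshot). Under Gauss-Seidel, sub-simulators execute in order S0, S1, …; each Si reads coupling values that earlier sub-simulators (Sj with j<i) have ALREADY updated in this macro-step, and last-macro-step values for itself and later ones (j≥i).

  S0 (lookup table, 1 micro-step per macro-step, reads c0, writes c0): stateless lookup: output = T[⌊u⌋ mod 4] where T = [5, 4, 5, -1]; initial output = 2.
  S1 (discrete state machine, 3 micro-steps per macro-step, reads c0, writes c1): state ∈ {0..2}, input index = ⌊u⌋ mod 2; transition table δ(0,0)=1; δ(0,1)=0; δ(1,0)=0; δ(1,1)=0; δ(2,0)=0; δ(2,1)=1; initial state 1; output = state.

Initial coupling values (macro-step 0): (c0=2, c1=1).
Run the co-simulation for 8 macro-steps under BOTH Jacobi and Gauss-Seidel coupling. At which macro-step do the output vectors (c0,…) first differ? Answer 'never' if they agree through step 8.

[Jacobi] macro 1: S0 reads c0=2 → after 1×micro: 5; S1 reads c0=2 → after 3×micro: 0 ⇒ (c0=5, c1=0)
[Jacobi] macro 2: S0 reads c0=5 → after 1×micro: 4; S1 reads c0=5 → after 3×micro: 0 ⇒ (c0=4, c1=0)
[Jacobi] macro 3: S0 reads c0=4 → after 1×micro: 5; S1 reads c0=4 → after 3×micro: 1 ⇒ (c0=5, c1=1)
[Jacobi] macro 4: S0 reads c0=5 → after 1×micro: 4; S1 reads c0=5 → after 3×micro: 0 ⇒ (c0=4, c1=0)
[Jacobi] macro 5: S0 reads c0=4 → after 1×micro: 5; S1 reads c0=4 → after 3×micro: 1 ⇒ (c0=5, c1=1)
[Jacobi] macro 6: S0 reads c0=5 → after 1×micro: 4; S1 reads c0=5 → after 3×micro: 0 ⇒ (c0=4, c1=0)
[Jacobi] macro 7: S0 reads c0=4 → after 1×micro: 5; S1 reads c0=4 → after 3×micro: 1 ⇒ (c0=5, c1=1)
[Jacobi] macro 8: S0 reads c0=5 → after 1×micro: 4; S1 reads c0=5 → after 3×micro: 0 ⇒ (c0=4, c1=0)
[Gauss-Seidel] macro 1: S0 reads c0=2 → after 1×micro: 5; S1 reads c0=5 → after 3×micro: 0 ⇒ (c0=5, c1=0)
[Gauss-Seidel] macro 2: S0 reads c0=5 → after 1×micro: 4; S1 reads c0=4 → after 3×micro: 1 ⇒ (c0=4, c1=1)
[Gauss-Seidel] macro 3: S0 reads c0=4 → after 1×micro: 5; S1 reads c0=5 → after 3×micro: 0 ⇒ (c0=5, c1=0)
[Gauss-Seidel] macro 4: S0 reads c0=5 → after 1×micro: 4; S1 reads c0=4 → after 3×micro: 1 ⇒ (c0=4, c1=1)
[Gauss-Seidel] macro 5: S0 reads c0=4 → after 1×micro: 5; S1 reads c0=5 → after 3×micro: 0 ⇒ (c0=5, c1=0)
[Gauss-Seidel] macro 6: S0 reads c0=5 → after 1×micro: 4; S1 reads c0=4 → after 3×micro: 1 ⇒ (c0=4, c1=1)
[Gauss-Seidel] macro 7: S0 reads c0=4 → after 1×micro: 5; S1 reads c0=5 → after 3×micro: 0 ⇒ (c0=5, c1=0)
[Gauss-Seidel] macro 8: S0 reads c0=5 → after 1×micro: 4; S1 reads c0=4 → after 3×micro: 1 ⇒ (c0=4, c1=1)

first divergence at macro-step: 2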